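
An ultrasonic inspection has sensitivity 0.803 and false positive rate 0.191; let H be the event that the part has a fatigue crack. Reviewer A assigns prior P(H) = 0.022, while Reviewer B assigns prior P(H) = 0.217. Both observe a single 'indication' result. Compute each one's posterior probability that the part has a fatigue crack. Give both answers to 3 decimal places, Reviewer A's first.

Reviewer A: 0.086; Reviewer B: 0.538

P('+'|H) = 0.803, P('+'|¬H) = 0.191.
Reviewer A: numerator 0.803·0.022 = 0.017666; evidence = 0.017666+0.191·0.978 = 0.20446; posterior = 0.086.
Reviewer B: numerator 0.803·0.217 = 0.17425; evidence = 0.17425+0.191·0.783 = 0.32380; posterior = 0.538.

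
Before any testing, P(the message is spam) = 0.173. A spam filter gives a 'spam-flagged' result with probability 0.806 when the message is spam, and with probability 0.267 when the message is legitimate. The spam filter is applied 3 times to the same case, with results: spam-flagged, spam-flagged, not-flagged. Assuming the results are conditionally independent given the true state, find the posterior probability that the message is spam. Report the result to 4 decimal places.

Posterior P(H) ≈ 0.3353

With H the event that the message is spam, the joint likelihood of the observed sequence is P(data|H) = 0.806·0.806·0.194 = 0.12603 and P(data|¬H) = 0.267·0.267·0.733 = 0.052255.
Bayes: P(H|data) = 0.173·0.12603 / (0.173·0.12603 + 0.827·0.052255) = 0.021803/0.065018 = 0.3353.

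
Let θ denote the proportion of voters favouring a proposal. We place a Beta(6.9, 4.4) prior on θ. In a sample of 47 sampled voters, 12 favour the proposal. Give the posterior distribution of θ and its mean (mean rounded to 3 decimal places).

Posterior: Beta(18.9, 39.4); mean ≈ 0.324

Observing 12 successes and 35 failures updates Beta(6.9, 4.4) by adding the success and failure counts to the two shape parameters: α = 6.9+12 = 18.9, β = 4.4+35 = 39.4.
Posterior mean = α/(α+β) = 18.9/58.3 = 0.324.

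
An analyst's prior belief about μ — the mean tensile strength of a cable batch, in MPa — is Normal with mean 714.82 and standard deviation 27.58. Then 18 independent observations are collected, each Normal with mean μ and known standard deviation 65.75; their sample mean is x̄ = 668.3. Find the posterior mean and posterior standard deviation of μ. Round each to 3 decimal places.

Prior precision 1/τ₀² = 1/27.58² = 0.00131465; data precision n/σ² = 18/65.75² = 0.00416371.
Posterior precision = 0.00131465 + 0.00416371 = 0.00547837, giving posterior SD = 1/√0.00547837 = 13.511.
Posterior mean = (0.00131465·714.82 + 0.00416371·668.3) / 0.00547837 = 679.463.

Posterior mean ≈ 679.463; posterior SD ≈ 13.511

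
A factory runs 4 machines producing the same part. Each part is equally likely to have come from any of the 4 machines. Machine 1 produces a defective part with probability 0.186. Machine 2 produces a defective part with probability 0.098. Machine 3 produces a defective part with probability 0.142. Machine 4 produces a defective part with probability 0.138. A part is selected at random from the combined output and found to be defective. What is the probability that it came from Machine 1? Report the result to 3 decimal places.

Tabulate prior·likelihood by source: [1] prior 0.25, lik 0.186, product 0.04650; [2] prior 0.25, lik 0.098, product 0.02450; [3] prior 0.25, lik 0.142, product 0.03550; [4] prior 0.25, lik 0.138, product 0.03450.
Normalizing constant = 0.14100; the posterior for Machine 1 is its product over the sum, 0.04650/0.14100 = 0.330.

Posterior probability ≈ 0.330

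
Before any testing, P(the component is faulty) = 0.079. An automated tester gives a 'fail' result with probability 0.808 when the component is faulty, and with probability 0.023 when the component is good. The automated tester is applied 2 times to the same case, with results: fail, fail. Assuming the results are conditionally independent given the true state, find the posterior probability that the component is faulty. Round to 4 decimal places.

With H the event that the component is faulty, the joint likelihood of the observed sequence is P(data|H) = 0.808·0.808 = 0.65286 and P(data|¬H) = 0.023·0.023 = 0.00052900.
Bayes: P(H|data) = 0.079·0.65286 / (0.079·0.65286 + 0.921·0.00052900) = 0.051576/0.052063 = 0.9906.

Posterior P(H) ≈ 0.9906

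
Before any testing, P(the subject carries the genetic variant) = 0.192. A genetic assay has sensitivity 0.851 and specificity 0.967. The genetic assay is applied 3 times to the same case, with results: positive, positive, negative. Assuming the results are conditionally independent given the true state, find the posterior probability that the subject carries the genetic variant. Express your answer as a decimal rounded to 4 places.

With H the event that the subject carries the genetic variant, the joint likelihood of the observed sequence is P(data|H) = 0.851·0.851·0.149 = 0.10791 and P(data|¬H) = 0.033·0.033·0.967 = 0.0010531.
Bayes: P(H|data) = 0.192·0.10791 / (0.192·0.10791 + 0.808·0.0010531) = 0.020718/0.021569 = 0.9606.

Posterior P(H) ≈ 0.9606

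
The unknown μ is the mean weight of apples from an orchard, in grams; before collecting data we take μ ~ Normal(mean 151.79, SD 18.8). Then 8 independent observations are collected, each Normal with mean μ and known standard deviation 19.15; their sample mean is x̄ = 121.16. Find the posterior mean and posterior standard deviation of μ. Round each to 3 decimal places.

With known σ, the Normal prior is conjugate. Weight on the data is w = (n/σ²)/(n/σ² + 1/τ₀²) = 0.0218149/(0.0218149+0.00282933) = 0.88519.
Posterior mean = w·x̄ + (1−w)·μ₀ = 0.88519·121.16 + 0.11481·151.79 = 124.677. Posterior variance = 1/(0.0218149+0.00282933) = 40.5775, so SD = 6.370.

Posterior mean ≈ 124.677; posterior SD ≈ 6.370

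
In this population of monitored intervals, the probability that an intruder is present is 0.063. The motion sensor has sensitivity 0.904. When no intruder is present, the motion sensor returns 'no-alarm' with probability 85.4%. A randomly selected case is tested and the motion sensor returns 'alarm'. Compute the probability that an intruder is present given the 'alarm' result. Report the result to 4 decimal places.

Write H for 'an intruder is present'. Prior odds H:¬H = 0.063/0.937 = 0.067236. For the 'alarm' outcome, the likelihood ratio is 0.904/0.146 = 6.1918.
Posterior odds = 0.067236 × 6.1918 = 0.41631, so P(H|E) = 0.41631/(1+0.41631) = 0.2939.

P(H | E) ≈ 0.2939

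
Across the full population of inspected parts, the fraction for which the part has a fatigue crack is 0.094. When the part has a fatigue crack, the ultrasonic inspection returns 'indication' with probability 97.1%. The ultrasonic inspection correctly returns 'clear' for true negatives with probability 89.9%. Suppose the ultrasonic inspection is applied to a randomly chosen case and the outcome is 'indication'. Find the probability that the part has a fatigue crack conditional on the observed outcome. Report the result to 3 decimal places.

Write H for 'the part has a fatigue crack'. Prior odds H:¬H = 0.094/0.906 = 0.10375. For the 'indication' outcome, the likelihood ratio is 0.971/0.101 = 9.6139.
Posterior odds = 0.10375 × 9.6139 = 0.99746, so P(H|E) = 0.99746/(1+0.99746) = 0.499.

P(H | E) ≈ 0.499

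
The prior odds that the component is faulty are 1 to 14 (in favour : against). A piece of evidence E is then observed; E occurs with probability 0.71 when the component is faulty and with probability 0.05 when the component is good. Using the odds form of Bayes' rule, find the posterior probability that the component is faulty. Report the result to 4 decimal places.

Prior odds = 1/14 = 0.071429. In log-odds, ln(0.071429) = -2.6391.
Add log likelihood ratio: ln(14.200) = 2.6532.
Posterior log-odds = 0.014185, so posterior odds = exp(0.014185) = 1.0143. Converting, P(H|E) = 1.0143/2.0143 = 0.5035.

Posterior probability ≈ 0.5035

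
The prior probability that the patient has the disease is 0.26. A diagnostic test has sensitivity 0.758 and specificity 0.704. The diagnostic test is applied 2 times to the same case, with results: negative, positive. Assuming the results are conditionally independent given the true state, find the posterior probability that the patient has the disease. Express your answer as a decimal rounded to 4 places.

Posterior P(H) ≈ 0.2362

Let H be the event that the patient has the disease; start with P(H) = 0.26. P('positive'|H) = 0.758, P('positive'|¬H) = 0.296.
Update on result 1 ('negative'): P(H) ← 0.242·0.2600 / (0.242·0.2600 + 0.704·0.7400) = 0.062920/0.58388 = 0.1078.
Update on result 2 ('positive'): P(H) ← 0.758·0.1078 / (0.758·0.1078 + 0.296·0.8922) = 0.081683/0.34579 = 0.2362.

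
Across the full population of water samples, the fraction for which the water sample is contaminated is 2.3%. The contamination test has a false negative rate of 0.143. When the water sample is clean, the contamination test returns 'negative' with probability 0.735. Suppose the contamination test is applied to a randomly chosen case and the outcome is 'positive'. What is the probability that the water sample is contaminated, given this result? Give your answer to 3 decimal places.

P(H | E) ≈ 0.071

Write H for 'the water sample is contaminated'. Prior odds H:¬H = 0.023/0.977 = 0.023541. For the 'positive' outcome, the likelihood ratio is 0.857/0.265 = 3.2340.
Posterior odds = 0.023541 × 3.2340 = 0.076132, so P(H|E) = 0.076132/(1+0.076132) = 0.071.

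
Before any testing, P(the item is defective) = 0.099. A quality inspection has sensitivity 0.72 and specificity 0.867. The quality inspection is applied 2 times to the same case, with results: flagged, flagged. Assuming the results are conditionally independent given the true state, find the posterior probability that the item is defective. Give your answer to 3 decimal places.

Posterior P(H) ≈ 0.763

With H the event that the item is defective, the joint likelihood of the observed sequence is P(data|H) = 0.72·0.72 = 0.51840 and P(data|¬H) = 0.133·0.133 = 0.017689.
Bayes: P(H|data) = 0.099·0.51840 / (0.099·0.51840 + 0.901·0.017689) = 0.051322/0.067259 = 0.7630.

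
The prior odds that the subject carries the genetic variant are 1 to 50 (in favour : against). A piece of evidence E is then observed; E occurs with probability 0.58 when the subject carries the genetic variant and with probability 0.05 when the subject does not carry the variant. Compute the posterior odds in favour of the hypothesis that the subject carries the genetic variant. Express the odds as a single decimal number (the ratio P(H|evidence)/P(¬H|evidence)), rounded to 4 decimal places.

Posterior odds ≈ 0.2320

Prior odds = 1/50 = 0.020000. In log-odds, ln(0.020000) = -3.9120.
Add log likelihood ratio: ln(11.600) = 2.4510.
Posterior log-odds = -1.4610, so posterior odds = exp(-1.4610) = 0.23200.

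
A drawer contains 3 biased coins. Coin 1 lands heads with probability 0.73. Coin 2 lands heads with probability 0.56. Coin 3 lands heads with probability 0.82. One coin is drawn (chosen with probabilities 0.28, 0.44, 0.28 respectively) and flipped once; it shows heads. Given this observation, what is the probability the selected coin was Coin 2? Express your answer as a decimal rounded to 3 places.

Posterior probability ≈ 0.362

Tabulate prior·likelihood by source: [1] prior 0.28, lik 0.73, product 0.2044; [2] prior 0.44, lik 0.56, product 0.2464; [3] prior 0.28, lik 0.82, product 0.2296.
Normalizing constant = 0.68040; the posterior for Coin 2 is its product over the sum, 0.2464/0.68040 = 0.362.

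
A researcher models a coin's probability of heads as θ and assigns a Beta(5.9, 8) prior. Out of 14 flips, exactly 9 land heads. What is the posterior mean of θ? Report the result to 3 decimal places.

Observing 9 successes and 5 failures updates Beta(5.9, 8) by adding the success and failure counts to the two shape parameters: α = 5.9+9 = 14.9, β = 8+5 = 13.
Posterior mean = α/(α+β) = 14.9/27.9 = 0.534.

Posterior mean ≈ 0.534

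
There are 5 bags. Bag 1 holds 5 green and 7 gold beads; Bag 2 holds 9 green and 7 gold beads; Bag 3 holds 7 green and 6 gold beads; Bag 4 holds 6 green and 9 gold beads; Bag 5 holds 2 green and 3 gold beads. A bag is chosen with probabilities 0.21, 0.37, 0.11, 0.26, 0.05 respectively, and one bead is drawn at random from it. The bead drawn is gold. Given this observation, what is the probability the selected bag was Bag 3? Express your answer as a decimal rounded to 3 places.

P(gold|Bag 1) = 0.5833; P(gold|Bag 2) = 0.4375; P(gold|Bag 3) = 0.4615; P(gold|Bag 4) = 0.6; P(gold|Bag 5) = 0.6.
Prior × likelihood for each source: 0.21·0.5833=0.1225, 0.37·0.4375=0.1619, 0.11·0.4615=0.05077, 0.26·0.6=0.1560, 0.05·0.6=0.03000. Summing gives P(gold) = 0.52114.
P(Bag 3 | gold) = 0.05077 / 0.52114 = 0.097.

Posterior probability ≈ 0.097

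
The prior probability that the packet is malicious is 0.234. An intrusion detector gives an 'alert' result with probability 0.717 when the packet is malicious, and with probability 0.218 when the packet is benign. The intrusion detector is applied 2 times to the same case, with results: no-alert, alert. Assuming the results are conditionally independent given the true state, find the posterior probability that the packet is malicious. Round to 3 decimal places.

Let H be the event that the packet is malicious; start with P(H) = 0.234. P('alert'|H) = 0.717, P('alert'|¬H) = 0.218.
Update on result 1 ('no-alert'): P(H) ← 0.283·0.2340 / (0.283·0.2340 + 0.782·0.7660) = 0.066222/0.66523 = 0.0995.
Update on result 2 ('alert'): P(H) ← 0.717·0.0995 / (0.717·0.0995 + 0.218·0.9005) = 0.071375/0.26767 = 0.2666.

Posterior P(H) ≈ 0.267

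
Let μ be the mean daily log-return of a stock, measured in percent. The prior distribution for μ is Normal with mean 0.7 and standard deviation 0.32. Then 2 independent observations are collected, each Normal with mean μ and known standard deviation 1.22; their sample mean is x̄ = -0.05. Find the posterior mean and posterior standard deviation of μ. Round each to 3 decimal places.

Posterior mean ≈ 0.609; posterior SD ≈ 0.300

Prior precision 1/τ₀² = 1/0.32² = 9.76562; data precision n/σ² = 2/1.22² = 1.34372.
Posterior precision = 9.76562 + 1.34372 = 11.1093, giving posterior SD = 1/√11.1093 = 0.300.
Posterior mean = (9.76562·0.7 + 1.34372·-0.05) / 11.1093 = 0.609.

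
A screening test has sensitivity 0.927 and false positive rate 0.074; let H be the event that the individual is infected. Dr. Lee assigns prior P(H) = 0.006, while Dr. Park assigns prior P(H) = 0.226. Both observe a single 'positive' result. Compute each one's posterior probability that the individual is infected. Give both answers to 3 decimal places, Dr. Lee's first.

The likelihood ratio for a 'positive' result is 0.927/0.074 = 12.527.
Dr. Lee: prior odds 0.006/0.994 = 0.0060362; posterior odds 0.075616; posterior probability 0.070.
Dr. Park: prior odds 0.226/0.774 = 0.29199; posterior odds 3.6578; posterior probability 0.785.

Dr. Lee: 0.070; Dr. Park: 0.785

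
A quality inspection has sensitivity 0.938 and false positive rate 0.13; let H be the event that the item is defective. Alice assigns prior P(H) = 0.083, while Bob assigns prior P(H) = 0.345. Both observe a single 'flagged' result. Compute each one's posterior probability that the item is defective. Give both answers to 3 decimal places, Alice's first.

Alice: 0.395; Bob: 0.792

The likelihood ratio for a 'flagged' result is 0.938/0.13 = 7.2154.
Alice: prior odds 0.083/0.917 = 0.090513; posterior odds 0.65308; posterior probability 0.395.
Bob: prior odds 0.345/0.655 = 0.52672; posterior odds 3.8005; posterior probability 0.792.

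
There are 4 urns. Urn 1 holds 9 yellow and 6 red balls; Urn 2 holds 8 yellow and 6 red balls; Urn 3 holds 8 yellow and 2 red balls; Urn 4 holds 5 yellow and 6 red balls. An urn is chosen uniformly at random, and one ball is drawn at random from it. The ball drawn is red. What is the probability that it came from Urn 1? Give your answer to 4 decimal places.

Tabulate prior·likelihood by source: [1] prior 0.25, lik 0.4, product 0.1000; [2] prior 0.25, lik 0.4286, product 0.1071; [3] prior 0.25, lik 0.2, product 0.05000; [4] prior 0.25, lik 0.5455, product 0.1364.
Normalizing constant = 0.39351; the posterior for Urn 1 is its product over the sum, 0.1000/0.39351 = 0.2541.

Posterior probability ≈ 0.2541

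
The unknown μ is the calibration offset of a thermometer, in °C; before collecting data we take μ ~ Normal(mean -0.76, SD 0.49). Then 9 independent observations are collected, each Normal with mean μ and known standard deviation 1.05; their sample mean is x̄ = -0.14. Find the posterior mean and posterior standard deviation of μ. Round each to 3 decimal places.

With known σ, the Normal prior is conjugate. Weight on the data is w = (n/σ²)/(n/σ² + 1/τ₀²) = 8.16327/(8.16327+4.16493) = 0.66216.
Posterior mean = w·x̄ + (1−w)·μ₀ = 0.66216·-0.14 + 0.33784·-0.76 = -0.349. Posterior variance = 1/(8.16327+4.16493) = 0.0811149, so SD = 0.285.

Posterior mean ≈ -0.349; posterior SD ≈ 0.285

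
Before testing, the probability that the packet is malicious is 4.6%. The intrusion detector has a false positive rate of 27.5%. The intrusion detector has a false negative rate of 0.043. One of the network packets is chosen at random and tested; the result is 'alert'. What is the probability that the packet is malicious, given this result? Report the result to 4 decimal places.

P(H | E) ≈ 0.1437

Let H be the event that the packet is malicious. P(H) = 0.046, so P(¬H) = 0.954. With E the 'alert' result, P(E|H) = 0.957 and P(E|¬H) = 0.275.
P(E) = 0.957·0.046 + 0.275·0.954 = 0.044022 + 0.26235 = 0.30637.
By Bayes' theorem, P(H|E) = 0.044022 / 0.30637 = 0.1437.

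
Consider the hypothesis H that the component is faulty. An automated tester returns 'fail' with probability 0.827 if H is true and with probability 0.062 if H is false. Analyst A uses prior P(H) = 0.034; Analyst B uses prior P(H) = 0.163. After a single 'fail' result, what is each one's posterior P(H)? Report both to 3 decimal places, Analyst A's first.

Analyst A: 0.319; Analyst B: 0.722

P('+'|H) = 0.827, P('+'|¬H) = 0.062.
Analyst A: numerator 0.827·0.034 = 0.028118; evidence = 0.028118+0.062·0.966 = 0.088010; posterior = 0.319.
Analyst B: numerator 0.827·0.163 = 0.13480; evidence = 0.13480+0.062·0.837 = 0.18669; posterior = 0.722.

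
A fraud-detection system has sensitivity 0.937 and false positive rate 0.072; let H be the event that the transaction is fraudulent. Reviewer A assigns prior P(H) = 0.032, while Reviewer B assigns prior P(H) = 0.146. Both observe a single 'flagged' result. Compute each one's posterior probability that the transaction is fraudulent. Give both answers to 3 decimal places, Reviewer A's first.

Reviewer A: 0.301; Reviewer B: 0.690

The likelihood ratio for a 'flagged' result is 0.937/0.072 = 13.014.
Reviewer A: prior odds 0.032/0.968 = 0.033058; posterior odds 0.43021; posterior probability 0.301.
Reviewer B: prior odds 0.146/0.854 = 0.17096; posterior odds 2.2249; posterior probability 0.690.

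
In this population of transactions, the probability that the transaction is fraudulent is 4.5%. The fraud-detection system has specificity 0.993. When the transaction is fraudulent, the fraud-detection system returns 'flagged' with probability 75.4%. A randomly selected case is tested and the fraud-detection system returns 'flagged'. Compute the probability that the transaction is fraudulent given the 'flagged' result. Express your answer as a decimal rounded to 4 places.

P(H | E) ≈ 0.8354

Let H be the event that the transaction is fraudulent. P(H) = 0.045, so P(¬H) = 0.955. With E the 'flagged' result, P(E|H) = 0.754 and P(E|¬H) = 0.007.
P(E) = 0.754·0.045 + 0.007·0.955 = 0.033930 + 0.0066850 = 0.040615.
By Bayes' theorem, P(H|E) = 0.033930 / 0.040615 = 0.8354.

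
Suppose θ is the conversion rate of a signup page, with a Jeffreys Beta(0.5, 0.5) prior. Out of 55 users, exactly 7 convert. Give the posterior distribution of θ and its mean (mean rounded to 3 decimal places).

Posterior: Beta(7.5, 48.5); mean ≈ 0.134

Observing 7 successes and 48 failures updates Beta(0.5, 0.5) by adding the success and failure counts to the two shape parameters: α = 0.5+7 = 7.5, β = 0.5+48 = 48.5.
E[θ | data] = 7.5/(7.5+48.5) = 0.134.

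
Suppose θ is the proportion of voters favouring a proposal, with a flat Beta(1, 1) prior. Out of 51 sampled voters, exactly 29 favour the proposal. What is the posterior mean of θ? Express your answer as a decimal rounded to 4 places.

Observing 29 successes and 22 failures updates Beta(1, 1) by adding the success and failure counts to the two shape parameters: α = 1+29 = 30, β = 1+22 = 23.
Posterior mean = α/(α+β) = 30/53 = 0.5660.

Posterior mean ≈ 0.5660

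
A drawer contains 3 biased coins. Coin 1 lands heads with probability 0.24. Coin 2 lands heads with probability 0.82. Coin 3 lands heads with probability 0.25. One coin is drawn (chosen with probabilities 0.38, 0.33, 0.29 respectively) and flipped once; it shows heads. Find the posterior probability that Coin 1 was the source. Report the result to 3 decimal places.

P(heads|C1) = 0.24; P(heads|C2) = 0.82; P(heads|C3) = 0.25.
Prior × likelihood for each source: 0.38·0.24=0.09120, 0.33·0.82=0.2706, 0.29·0.25=0.07250. Summing gives P(heads) = 0.43430.
P(Coin 1 | heads) = 0.09120 / 0.43430 = 0.210.

Posterior probability ≈ 0.210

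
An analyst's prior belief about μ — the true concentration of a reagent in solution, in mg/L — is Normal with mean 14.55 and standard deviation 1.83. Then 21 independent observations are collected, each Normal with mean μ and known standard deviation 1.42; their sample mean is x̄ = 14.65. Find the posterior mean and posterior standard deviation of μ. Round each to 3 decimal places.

Posterior mean ≈ 14.647; posterior SD ≈ 0.306

Prior precision 1/τ₀² = 1/1.83² = 0.298606; data precision n/σ² = 21/1.42² = 10.4146.
Posterior precision = 0.298606 + 10.4146 = 10.7132, giving posterior SD = 1/√10.7132 = 0.306.
Posterior mean = (0.298606·14.55 + 10.4146·14.65) / 10.7132 = 14.647.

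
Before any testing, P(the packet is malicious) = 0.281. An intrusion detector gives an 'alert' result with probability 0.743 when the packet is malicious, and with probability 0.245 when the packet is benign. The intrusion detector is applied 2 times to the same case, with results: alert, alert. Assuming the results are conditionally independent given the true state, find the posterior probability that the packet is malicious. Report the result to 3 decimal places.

Let H be the event that the packet is malicious; start with P(H) = 0.281. P('alert'|H) = 0.743, P('alert'|¬H) = 0.245.
Update on result 1 ('alert'): P(H) ← 0.743·0.2810 / (0.743·0.2810 + 0.245·0.7190) = 0.20878/0.38494 = 0.5424.
Update on result 2 ('alert'): P(H) ← 0.743·0.5424 / (0.743·0.5424 + 0.245·0.4576) = 0.40299/0.51511 = 0.7823.

Posterior P(H) ≈ 0.782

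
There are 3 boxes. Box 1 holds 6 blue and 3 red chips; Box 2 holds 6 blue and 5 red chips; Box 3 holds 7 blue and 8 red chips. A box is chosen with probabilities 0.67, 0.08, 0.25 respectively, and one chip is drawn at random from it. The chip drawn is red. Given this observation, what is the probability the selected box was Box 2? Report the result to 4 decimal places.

Tabulate prior·likelihood by source: [1] prior 0.67, lik 0.3333, product 0.2233; [2] prior 0.08, lik 0.4545, product 0.03636; [3] prior 0.25, lik 0.5333, product 0.1333.
Normalizing constant = 0.39303; the posterior for Box 2 is its product over the sum, 0.03636/0.39303 = 0.0925.

Posterior probability ≈ 0.0925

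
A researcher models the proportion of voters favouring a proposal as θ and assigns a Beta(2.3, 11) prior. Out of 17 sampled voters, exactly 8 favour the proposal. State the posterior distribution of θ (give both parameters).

Posterior: Beta(10.3, 20)

The binomial likelihood is conjugate to the Beta prior: with 8 successes and 9 failures, the posterior is Beta(2.3+8, 11+9) = Beta(10.3, 20).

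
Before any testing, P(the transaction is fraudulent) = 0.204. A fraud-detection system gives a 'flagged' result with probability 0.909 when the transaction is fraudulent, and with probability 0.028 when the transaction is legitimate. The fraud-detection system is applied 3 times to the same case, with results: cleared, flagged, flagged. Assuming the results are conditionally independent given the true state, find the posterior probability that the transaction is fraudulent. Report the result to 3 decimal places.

Posterior P(H) ≈ 0.962

With H the event that the transaction is fraudulent, the joint likelihood of the observed sequence is P(data|H) = 0.091·0.909·0.909 = 0.075192 and P(data|¬H) = 0.972·0.028·0.028 = 0.00076205.
Bayes: P(H|data) = 0.204·0.075192 / (0.204·0.075192 + 0.796·0.00076205) = 0.015339/0.015946 = 0.9620.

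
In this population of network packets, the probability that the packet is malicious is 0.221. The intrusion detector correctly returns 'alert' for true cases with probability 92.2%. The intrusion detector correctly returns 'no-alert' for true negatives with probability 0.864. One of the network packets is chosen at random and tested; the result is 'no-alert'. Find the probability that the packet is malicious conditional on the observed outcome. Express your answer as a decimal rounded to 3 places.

P(H | E) ≈ 0.025

Let H be the event that the packet is malicious. P(H) = 0.221, so P(¬H) = 0.779. With E the 'no-alert' result, P(E|H) = 0.078 and P(E|¬H) = 0.864.
P(E) = 0.078·0.221 + 0.864·0.779 = 0.017238 + 0.67306 = 0.69029.
By Bayes' theorem, P(H|E) = 0.017238 / 0.69029 = 0.025.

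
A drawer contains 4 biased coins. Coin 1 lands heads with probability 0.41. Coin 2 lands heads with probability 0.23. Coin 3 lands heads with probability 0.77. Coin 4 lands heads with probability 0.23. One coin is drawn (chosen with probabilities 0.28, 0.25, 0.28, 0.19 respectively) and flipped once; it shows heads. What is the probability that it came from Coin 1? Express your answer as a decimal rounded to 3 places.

P(heads|C1) = 0.41; P(heads|C2) = 0.23; P(heads|C3) = 0.77; P(heads|C4) = 0.23.
Prior × likelihood for each source: 0.28·0.41=0.1148, 0.25·0.23=0.05750, 0.28·0.77=0.2156, 0.19·0.23=0.04370. Summing gives P(heads) = 0.43160.
P(Coin 1 | heads) = 0.1148 / 0.43160 = 0.266.

Posterior probability ≈ 0.266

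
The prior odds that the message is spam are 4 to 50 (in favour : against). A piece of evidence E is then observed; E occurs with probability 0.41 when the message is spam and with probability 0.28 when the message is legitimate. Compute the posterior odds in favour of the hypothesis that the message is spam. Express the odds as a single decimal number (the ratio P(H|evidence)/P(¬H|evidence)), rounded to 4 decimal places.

Prior odds = 4/50 = 0.080000.
Likelihood ratio for E = 0.41/0.28 = 1.4643.
Posterior odds = prior odds × LR = 0.11714.

Posterior odds ≈ 0.1171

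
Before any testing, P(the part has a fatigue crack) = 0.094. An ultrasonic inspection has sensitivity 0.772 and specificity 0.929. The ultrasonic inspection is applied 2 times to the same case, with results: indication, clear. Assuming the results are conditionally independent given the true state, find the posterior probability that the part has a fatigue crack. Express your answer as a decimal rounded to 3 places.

Posterior P(H) ≈ 0.217

With H the event that the part has a fatigue crack, the joint likelihood of the observed sequence is P(data|H) = 0.772·0.228 = 0.17602 and P(data|¬H) = 0.071·0.929 = 0.065959.
Bayes: P(H|data) = 0.094·0.17602 / (0.094·0.17602 + 0.906·0.065959) = 0.016546/0.076304 = 0.2168.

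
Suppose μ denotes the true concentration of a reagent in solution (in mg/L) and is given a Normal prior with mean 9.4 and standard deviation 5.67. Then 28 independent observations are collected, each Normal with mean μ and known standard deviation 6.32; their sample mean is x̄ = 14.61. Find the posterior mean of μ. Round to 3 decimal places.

Posterior mean ≈ 14.389

With known σ, the Normal prior is conjugate. Weight on the data is w = (n/σ²)/(n/σ² + 1/τ₀²) = 0.701009/(0.701009+0.0311053) = 0.95751.
Posterior mean = w·x̄ + (1−w)·μ₀ = 0.95751·14.61 + 0.042487·9.4 = 14.389.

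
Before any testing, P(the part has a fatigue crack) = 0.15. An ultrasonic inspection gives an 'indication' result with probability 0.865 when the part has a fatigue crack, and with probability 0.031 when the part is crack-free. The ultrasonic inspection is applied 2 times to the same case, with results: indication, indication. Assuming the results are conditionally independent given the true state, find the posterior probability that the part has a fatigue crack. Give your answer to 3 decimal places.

Posterior P(H) ≈ 0.993

Let H be the event that the part has a fatigue crack; start with P(H) = 0.15. P('indication'|H) = 0.865, P('indication'|¬H) = 0.031.
Update on result 1 ('indication'): P(H) ← 0.865·0.1500 / (0.865·0.1500 + 0.031·0.8500) = 0.12975/0.15610 = 0.8312.
Update on result 2 ('indication'): P(H) ← 0.865·0.8312 / (0.865·0.8312 + 0.031·0.1688) = 0.71899/0.72422 = 0.9928.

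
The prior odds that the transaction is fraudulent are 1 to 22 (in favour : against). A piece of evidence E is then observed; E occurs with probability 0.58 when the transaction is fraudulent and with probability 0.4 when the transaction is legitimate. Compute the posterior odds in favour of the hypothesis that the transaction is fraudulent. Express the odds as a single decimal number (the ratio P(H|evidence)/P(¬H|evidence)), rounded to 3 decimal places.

Posterior odds ≈ 0.066

Prior odds = 1/22 = 0.045455. In log-odds, ln(0.045455) = -3.0910.
Add log likelihood ratio: ln(1.4500) = 0.37156.
Posterior log-odds = -2.7195, so posterior odds = exp(-2.7195) = 0.065909.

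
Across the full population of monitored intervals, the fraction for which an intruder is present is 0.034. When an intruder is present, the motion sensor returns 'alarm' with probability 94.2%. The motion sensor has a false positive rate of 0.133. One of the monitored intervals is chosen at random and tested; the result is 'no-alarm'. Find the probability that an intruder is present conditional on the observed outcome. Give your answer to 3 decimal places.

Let H be the event that an intruder is present. P(H) = 0.034, so P(¬H) = 0.966. With E the 'no-alarm' result, P(E|H) = 0.058 and P(E|¬H) = 0.867.
P(E) = 0.058·0.034 + 0.867·0.966 = 0.0019720 + 0.83752 = 0.83949.
By Bayes' theorem, P(H|E) = 0.0019720 / 0.83949 = 0.002.

P(H | E) ≈ 0.002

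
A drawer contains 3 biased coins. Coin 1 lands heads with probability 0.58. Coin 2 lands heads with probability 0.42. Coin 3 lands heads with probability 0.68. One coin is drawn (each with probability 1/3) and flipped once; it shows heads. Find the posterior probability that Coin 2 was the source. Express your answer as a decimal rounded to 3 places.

Posterior probability ≈ 0.250

P(heads|C1) = 0.58; P(heads|C2) = 0.42; P(heads|C3) = 0.68.
Prior × likelihood for each source: 0.333333·0.58=0.1933, 0.333333·0.42=0.1400, 0.333333·0.68=0.2267. Summing gives P(heads) = 0.56000.
P(Coin 2 | heads) = 0.1400 / 0.56000 = 0.250.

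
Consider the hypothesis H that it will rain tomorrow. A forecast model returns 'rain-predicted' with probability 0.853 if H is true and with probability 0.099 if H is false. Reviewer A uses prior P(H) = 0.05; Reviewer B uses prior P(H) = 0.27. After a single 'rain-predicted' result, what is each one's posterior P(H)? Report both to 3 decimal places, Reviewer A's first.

P('+'|H) = 0.853, P('+'|¬H) = 0.099.
Reviewer A: numerator 0.853·0.05 = 0.042650; evidence = 0.042650+0.099·0.95 = 0.13670; posterior = 0.312.
Reviewer B: numerator 0.853·0.27 = 0.23031; evidence = 0.23031+0.099·0.73 = 0.30258; posterior = 0.761.

Reviewer A: 0.312; Reviewer B: 0.761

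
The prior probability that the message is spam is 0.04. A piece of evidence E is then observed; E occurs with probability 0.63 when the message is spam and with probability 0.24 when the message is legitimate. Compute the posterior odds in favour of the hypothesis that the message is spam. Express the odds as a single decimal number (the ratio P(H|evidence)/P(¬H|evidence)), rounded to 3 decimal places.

Posterior odds ≈ 0.109

Prior odds = 0.04/(1−0.04) = 0.041667.
Likelihood ratio for E = 0.63/0.24 = 2.6250.
Posterior odds = prior odds × LR = 0.10938.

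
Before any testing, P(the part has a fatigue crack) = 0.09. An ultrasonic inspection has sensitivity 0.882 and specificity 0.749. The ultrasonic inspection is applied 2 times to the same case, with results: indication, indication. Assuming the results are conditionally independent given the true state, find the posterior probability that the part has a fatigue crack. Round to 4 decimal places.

With H the event that the part has a fatigue crack, the joint likelihood of the observed sequence is P(data|H) = 0.882·0.882 = 0.77792 and P(data|¬H) = 0.251·0.251 = 0.063001.
Bayes: P(H|data) = 0.09·0.77792 / (0.09·0.77792 + 0.91·0.063001) = 0.070013/0.12734 = 0.5498.

Posterior P(H) ≈ 0.5498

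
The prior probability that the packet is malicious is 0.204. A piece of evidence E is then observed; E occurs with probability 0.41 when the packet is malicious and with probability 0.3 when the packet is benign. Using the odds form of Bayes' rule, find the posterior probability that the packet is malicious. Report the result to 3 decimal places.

Posterior probability ≈ 0.259

Prior odds = 0.204/(1−0.204) = 0.25628. In log-odds, ln(0.25628) = -1.3615.
Add log likelihood ratio: ln(1.3667) = 0.31237.
Posterior log-odds = -1.0491, so posterior odds = exp(-1.0491) = 0.35025. Converting, P(H|E) = 0.35025/1.3503 = 0.259.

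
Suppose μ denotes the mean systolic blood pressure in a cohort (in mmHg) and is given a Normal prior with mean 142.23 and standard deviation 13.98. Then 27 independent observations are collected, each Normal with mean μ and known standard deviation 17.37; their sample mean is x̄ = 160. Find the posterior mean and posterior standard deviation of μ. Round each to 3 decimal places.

Posterior mean ≈ 159.039; posterior SD ≈ 3.251

With known σ, the Normal prior is conjugate. Weight on the data is w = (n/σ²)/(n/σ² + 1/τ₀²) = 0.0894879/(0.0894879+0.00511665) = 0.94592.
Posterior mean = w·x̄ + (1−w)·μ₀ = 0.94592·160 + 0.054085·142.23 = 159.039. Posterior variance = 1/(0.0894879+0.00511665) = 10.5703, so SD = 3.251.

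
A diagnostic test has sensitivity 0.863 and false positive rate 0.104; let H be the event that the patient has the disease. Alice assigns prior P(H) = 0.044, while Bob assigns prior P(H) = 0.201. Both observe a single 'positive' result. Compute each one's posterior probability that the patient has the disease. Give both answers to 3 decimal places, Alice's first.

The likelihood ratio for a 'positive' result is 0.863/0.104 = 8.2981.
Alice: prior odds 0.044/0.956 = 0.046025; posterior odds 0.38192; posterior probability 0.276.
Bob: prior odds 0.201/0.799 = 0.25156; posterior odds 2.0875; posterior probability 0.676.

Alice: 0.276; Bob: 0.676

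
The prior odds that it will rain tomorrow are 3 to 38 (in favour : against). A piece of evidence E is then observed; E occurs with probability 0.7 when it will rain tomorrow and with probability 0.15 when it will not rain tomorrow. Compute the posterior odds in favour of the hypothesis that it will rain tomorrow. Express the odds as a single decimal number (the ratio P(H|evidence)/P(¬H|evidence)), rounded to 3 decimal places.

Prior odds = 3/38 = 0.078947. In log-odds, ln(0.078947) = -2.5390.
Add log likelihood ratio: ln(4.6667) = 1.5404.
Posterior log-odds = -0.99853, so posterior odds = exp(-0.99853) = 0.36842.

Posterior odds ≈ 0.368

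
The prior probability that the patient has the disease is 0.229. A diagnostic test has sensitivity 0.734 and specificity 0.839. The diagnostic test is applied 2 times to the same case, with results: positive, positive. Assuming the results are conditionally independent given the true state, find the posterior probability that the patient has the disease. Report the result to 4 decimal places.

Let H be the event that the patient has the disease; start with P(H) = 0.229. P('positive'|H) = 0.734, P('positive'|¬H) = 0.161.
Update on result 1 ('positive'): P(H) ← 0.734·0.2290 / (0.734·0.2290 + 0.161·0.7710) = 0.16809/0.29222 = 0.5752.
Update on result 2 ('positive'): P(H) ← 0.734·0.5752 / (0.734·0.5752 + 0.161·0.4248) = 0.42220/0.49060 = 0.8606.

Posterior P(H) ≈ 0.8606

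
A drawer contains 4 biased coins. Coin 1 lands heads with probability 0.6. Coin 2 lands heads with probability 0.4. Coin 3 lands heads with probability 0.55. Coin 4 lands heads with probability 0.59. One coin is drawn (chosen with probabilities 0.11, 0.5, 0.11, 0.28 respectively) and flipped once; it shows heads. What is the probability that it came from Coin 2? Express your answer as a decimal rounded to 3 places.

Tabulate prior·likelihood by source: [1] prior 0.11, lik 0.6, product 0.06600; [2] prior 0.5, lik 0.4, product 0.2000; [3] prior 0.11, lik 0.55, product 0.06050; [4] prior 0.28, lik 0.59, product 0.1652.
Normalizing constant = 0.49170; the posterior for Coin 2 is its product over the sum, 0.2000/0.49170 = 0.407.

Posterior probability ≈ 0.407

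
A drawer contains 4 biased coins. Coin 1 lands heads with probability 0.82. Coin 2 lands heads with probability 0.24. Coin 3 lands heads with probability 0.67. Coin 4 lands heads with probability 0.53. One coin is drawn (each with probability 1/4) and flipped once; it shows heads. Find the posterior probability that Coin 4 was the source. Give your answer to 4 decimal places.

Posterior probability ≈ 0.2345

P(heads|C1) = 0.82; P(heads|C2) = 0.24; P(heads|C3) = 0.67; P(heads|C4) = 0.53.
Prior × likelihood for each source: 0.25·0.82=0.2050, 0.25·0.24=0.06000, 0.25·0.67=0.1675, 0.25·0.53=0.1325. Summing gives P(heads) = 0.56500.
P(Coin 4 | heads) = 0.1325 / 0.56500 = 0.2345.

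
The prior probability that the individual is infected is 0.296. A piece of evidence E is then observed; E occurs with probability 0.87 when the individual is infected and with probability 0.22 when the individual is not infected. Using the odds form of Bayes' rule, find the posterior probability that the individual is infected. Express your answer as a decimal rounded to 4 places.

Posterior probability ≈ 0.6244

Prior odds = 0.296/(1−0.296) = 0.42045. In log-odds, ln(0.42045) = -0.86642.
Add log likelihood ratio: ln(3.9545) = 1.3749.
Posterior log-odds = 0.50845, so posterior odds = exp(0.50845) = 1.6627. Converting, P(H|E) = 1.6627/2.6627 = 0.6244.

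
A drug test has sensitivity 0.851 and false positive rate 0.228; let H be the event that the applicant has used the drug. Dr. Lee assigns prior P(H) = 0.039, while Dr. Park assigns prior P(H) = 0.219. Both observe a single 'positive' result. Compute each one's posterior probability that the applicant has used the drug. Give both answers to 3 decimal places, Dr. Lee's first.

The likelihood ratio for a 'positive' result is 0.851/0.228 = 3.7325.
Dr. Lee: prior odds 0.039/0.961 = 0.040583; posterior odds 0.15147; posterior probability 0.132.
Dr. Park: prior odds 0.219/0.781 = 0.28041; posterior odds 1.0466; posterior probability 0.511.

Dr. Lee: 0.132; Dr. Park: 0.511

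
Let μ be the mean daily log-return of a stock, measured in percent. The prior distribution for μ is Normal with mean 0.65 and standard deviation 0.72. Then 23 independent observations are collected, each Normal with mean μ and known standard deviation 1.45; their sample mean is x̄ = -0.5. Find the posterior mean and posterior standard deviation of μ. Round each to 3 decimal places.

With known σ, the Normal prior is conjugate. Weight on the data is w = (n/σ²)/(n/σ² + 1/τ₀²) = 10.9394/(10.9394+1.92901) = 0.85010.
Posterior mean = w·x̄ + (1−w)·μ₀ = 0.85010·-0.5 + 0.14990·0.65 = -0.328. Posterior variance = 1/(10.9394+1.92901) = 0.0777099, so SD = 0.279.

Posterior mean ≈ -0.328; posterior SD ≈ 0.279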